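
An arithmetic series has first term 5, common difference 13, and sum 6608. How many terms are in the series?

Using S = n/2 × [2a + (n-1)d]
6608 = n/2 × [2(5) + (n-1)(13)]
6608 = n/2 × [10 + 13n - 13]
13216 = n × [-3 + 13n]
13n² + (-3)n - 13216 = 0
Discriminant: Δ = (-3)² - 4(13)(-13216) = 9 + 687232 = 687241
√Δ = 829
n = [-(-3) + √Δ] / (2·13) = (3 + 829) / 26 = 832 / 26 = 32
(The negative root is discarded since n must be a positive integer.)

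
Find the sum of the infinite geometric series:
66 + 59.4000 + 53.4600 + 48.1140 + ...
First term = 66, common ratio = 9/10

For |r| < 1, S = a / (1 - r)
S = 66 / (1 - (9/10))
S = 66 / (1/10)
S = 660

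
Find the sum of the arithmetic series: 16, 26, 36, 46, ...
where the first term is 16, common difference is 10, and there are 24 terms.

Sₙ = n/2 × (first + last)
Last term = a + (n-1)d = 16 + (24-1)×10 = 246
S_24 = 24/2 × (16 + 246)
S_24 = 24/2 × 262 = 3144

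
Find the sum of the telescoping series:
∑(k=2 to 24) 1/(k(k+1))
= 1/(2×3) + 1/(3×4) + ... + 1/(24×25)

Partial fractions: 1/(k(k+1)) = 1/k - 1/(k+1)
The series telescopes:
= (1/2 - 1/3) + (1/3 - 1/4) + ... + (1/24 - 1/25)
= 1/2 - 1/25
= 23/50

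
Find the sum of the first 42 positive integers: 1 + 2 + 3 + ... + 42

Formula: ∑k = n(n+1)/2
= 42×43/2
= 1806/2
= 903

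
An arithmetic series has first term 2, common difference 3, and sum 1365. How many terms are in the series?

Using S = n/2 × [2a + (n-1)d]
1365 = n/2 × [2(2) + (n-1)(3)]
1365 = n/2 × [4 + 3n - 3]
2730 = n × [1 + 3n]
3n² + (1)n - 2730 = 0
Discriminant: Δ = (1)² - 4(3)(-2730) = 1 + 32760 = 32761
√Δ = 181
n = [-(1) + √Δ] / (2·3) = (-1 + 181) / 6 = 180 / 6 = 30
(The negative root is discarded since n must be a positive integer.)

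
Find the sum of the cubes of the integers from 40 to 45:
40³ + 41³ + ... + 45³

Use ∑_{k=1}^{n} k³ = [n(n+1)/2]², then subtract the first 39 terms.
∑_{k=1}^{45} k³ = [45×46/2]² = 1035² = 1071225
∑_{k=1}^{39} k³ = [39×40/2]² = 780² = 608400
∑_{k=40}^{45} k³ = 1071225 - 608400 = 462825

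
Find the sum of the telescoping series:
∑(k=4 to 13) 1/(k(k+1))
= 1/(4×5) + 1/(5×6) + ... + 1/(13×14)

Partial fractions: 1/(k(k+1)) = 1/k - 1/(k+1)
The series telescopes:
= (1/4 - 1/5) + (1/5 - 1/6) + ... + (1/13 - 1/14)
= 1/4 - 1/14
= 5/28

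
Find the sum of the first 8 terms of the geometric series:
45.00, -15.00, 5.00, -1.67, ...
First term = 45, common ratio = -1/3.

Sₙ = a(1 - rⁿ) / (1 - r)
S_8 = 45(1 - (-1/3)^8) / (1 - (-1/3))
S_8 = 45(1 - (1/6561)) / (4/3)
S_8 = 8200/243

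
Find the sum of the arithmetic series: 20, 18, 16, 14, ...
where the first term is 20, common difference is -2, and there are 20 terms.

Sₙ = n/2 × (first + last)
Last term = a + (n-1)d = 20 + (20-1)×(-2) = -18
S_20 = 20/2 × (20 + (-18))
S_20 = 20/2 × 2 = 20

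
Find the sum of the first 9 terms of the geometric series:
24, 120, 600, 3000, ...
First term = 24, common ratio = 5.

Sₙ = a(1 - rⁿ) / (1 - r)
S_9 = 24(1 - 5^9) / (1 - 5)
S_9 = 24(1 - 1953125) / (-4)
S_9 = 11718744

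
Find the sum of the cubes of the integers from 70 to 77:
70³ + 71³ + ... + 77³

Use ∑_{k=1}^{n} k³ = [n(n+1)/2]², then subtract the first 69 terms.
∑_{k=1}^{77} k³ = [77×78/2]² = 3003² = 9018009
∑_{k=1}^{69} k³ = [69×70/2]² = 2415² = 5832225
∑_{k=70}^{77} k³ = 9018009 - 5832225 = 3185784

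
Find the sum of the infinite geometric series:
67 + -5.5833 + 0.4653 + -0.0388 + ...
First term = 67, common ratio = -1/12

For |r| < 1, S = a / (1 - r)
S = 67 / (1 - (-1/12))
S = 67 / (13/12)
S = 804/13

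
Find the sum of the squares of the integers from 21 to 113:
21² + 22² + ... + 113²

Use ∑_{k=1}^{n} k² = n(n+1)(2n+1)/6, then subtract the first 20 terms.
∑_{k=1}^{113} k² = 113×114×227/6 = 487369
∑_{k=1}^{20} k² = 20×21×41/6 = 2870
∑_{k=21}^{113} k² = 487369 - 2870 = 484499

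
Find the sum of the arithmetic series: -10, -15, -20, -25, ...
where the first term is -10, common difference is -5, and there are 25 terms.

Sₙ = n/2 × (first + last)
Last term = a + (n-1)d = -10 + (25-1)×(-5) = -130
S_25 = 25/2 × (-10 + (-130))
S_25 = 25/2 × (-140) = -1750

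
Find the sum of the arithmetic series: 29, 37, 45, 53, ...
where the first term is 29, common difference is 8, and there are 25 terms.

Sₙ = n/2 × (first + last)
Last term = a + (n-1)d = 29 + (25-1)×8 = 221
S_25 = 25/2 × (29 + 221)
S_25 = 25/2 × 250 = 3125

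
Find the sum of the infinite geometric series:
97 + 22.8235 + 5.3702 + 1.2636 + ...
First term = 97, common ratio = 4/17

For |r| < 1, S = a / (1 - r)
S = 97 / (1 - (4/17))
S = 97 / (13/17)
S = 1649/13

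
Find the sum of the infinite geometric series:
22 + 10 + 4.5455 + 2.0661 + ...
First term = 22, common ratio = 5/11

For |r| < 1, S = a / (1 - r)
S = 22 / (1 - (5/11))
S = 22 / (6/11)
S = 121/3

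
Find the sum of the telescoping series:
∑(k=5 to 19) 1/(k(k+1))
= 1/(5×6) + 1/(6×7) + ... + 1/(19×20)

Partial fractions: 1/(k(k+1)) = 1/k - 1/(k+1)
The series telescopes:
= (1/5 - 1/6) + (1/6 - 1/7) + ... + (1/19 - 1/20)
= 1/5 - 1/20
= 3/20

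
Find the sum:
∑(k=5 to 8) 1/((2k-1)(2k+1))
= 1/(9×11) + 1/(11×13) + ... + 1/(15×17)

Partial fractions: 1/((2k-1)(2k+1)) = (1/2)[1/(2k-1) - 1/(2k+1)]
The series telescopes:
= (1/2)[1/9 - 1/17]
= 4/153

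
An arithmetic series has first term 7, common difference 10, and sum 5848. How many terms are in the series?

Using S = n/2 × [2a + (n-1)d]
5848 = n/2 × [2(7) + (n-1)(10)]
5848 = n/2 × [14 + 10n - 10]
11696 = n × [4 + 10n]
10n² + (4)n - 11696 = 0
Discriminant: Δ = (4)² - 4(10)(-11696) = 16 + 467840 = 467856
√Δ = 684
n = [-(4) + √Δ] / (2·10) = (-4 + 684) / 20 = 680 / 20 = 34
(The negative root is discarded since n must be a positive integer.)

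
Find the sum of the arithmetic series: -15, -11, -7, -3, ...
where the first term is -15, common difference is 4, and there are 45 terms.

Sₙ = n/2 × (first + last)
Last term = a + (n-1)d = -15 + (45-1)×4 = 161
S_45 = 45/2 × (-15 + 161)
S_45 = 45/2 × 146 = 3285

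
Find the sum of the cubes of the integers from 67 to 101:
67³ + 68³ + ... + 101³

Use ∑_{k=1}^{n} k³ = [n(n+1)/2]², then subtract the first 66 terms.
∑_{k=1}^{101} k³ = [101×102/2]² = 5151² = 26532801
∑_{k=1}^{66} k³ = [66×67/2]² = 2211² = 4888521
∑_{k=67}^{101} k³ = 26532801 - 4888521 = 21644280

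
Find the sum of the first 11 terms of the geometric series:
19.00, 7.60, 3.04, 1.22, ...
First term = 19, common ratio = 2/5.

Sₙ = a(1 - rⁿ) / (1 - r)
S_11 = 19(1 - (2/5)^11) / (1 - (2/5))
S_11 = 19(1 - (2048/48828125)) / (3/5)
S_11 = 309231821/9765625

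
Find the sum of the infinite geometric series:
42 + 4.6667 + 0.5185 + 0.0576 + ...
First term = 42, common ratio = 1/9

For |r| < 1, S = a / (1 - r)
S = 42 / (1 - (1/9))
S = 42 / (8/9)
S = 189/4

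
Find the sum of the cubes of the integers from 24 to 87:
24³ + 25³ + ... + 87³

Use ∑_{k=1}^{n} k³ = [n(n+1)/2]², then subtract the first 23 terms.
∑_{k=1}^{87} k³ = [87×88/2]² = 3828² = 14653584
∑_{k=1}^{23} k³ = [23×24/2]² = 276² = 76176
∑_{k=24}^{87} k³ = 14653584 - 76176 = 14577408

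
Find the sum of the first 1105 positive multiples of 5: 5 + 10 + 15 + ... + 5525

Factor out 5: = 5(1 + 2 + ... + 1105) = 5 × n(n+1)/2
= 5 × 1105×1106/2
= 5 × 611065
= 3055325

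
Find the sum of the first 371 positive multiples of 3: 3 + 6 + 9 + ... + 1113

Factor out 3: = 3(1 + 2 + ... + 371) = 3 × n(n+1)/2
= 3 × 371×372/2
= 3 × 69006
= 207018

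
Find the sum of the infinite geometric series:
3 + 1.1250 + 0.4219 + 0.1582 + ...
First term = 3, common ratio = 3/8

For |r| < 1, S = a / (1 - r)
S = 3 / (1 - (3/8))
S = 3 / (5/8)
S = 24/5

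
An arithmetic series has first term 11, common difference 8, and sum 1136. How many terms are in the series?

Using S = n/2 × [2a + (n-1)d]
1136 = n/2 × [2(11) + (n-1)(8)]
1136 = n/2 × [22 + 8n - 8]
2272 = n × [14 + 8n]
8n² + (14)n - 2272 = 0
Discriminant: Δ = (14)² - 4(8)(-2272) = 196 + 72704 = 72900
√Δ = 270
n = [-(14) + √Δ] / (2·8) = (-14 + 270) / 16 = 256 / 16 = 16
(The negative root is discarded since n must be a positive integer.)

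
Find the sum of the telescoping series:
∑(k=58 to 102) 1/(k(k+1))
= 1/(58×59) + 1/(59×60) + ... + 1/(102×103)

Partial fractions: 1/(k(k+1)) = 1/k - 1/(k+1)
The series telescopes:
= (1/58 - 1/59) + (1/59 - 1/60) + ... + (1/102 - 1/103)
= 1/58 - 1/103
= 45/5974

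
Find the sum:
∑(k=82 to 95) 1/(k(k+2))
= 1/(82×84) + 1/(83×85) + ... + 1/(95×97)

Partial fractions: 1/(k(k+2)) = (1/2)[1/k - 1/(k+2)]
Telescoping leaves the first two and last two terms:
= (1/2)[1/82 + 1/83 - 1/96 - 1/97]
= 111461/63377472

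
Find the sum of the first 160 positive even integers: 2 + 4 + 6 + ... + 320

Sum of first n even numbers = n(n+1)
= 160×161
= 25760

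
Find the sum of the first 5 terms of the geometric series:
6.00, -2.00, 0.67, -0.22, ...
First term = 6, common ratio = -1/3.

Sₙ = a(1 - rⁿ) / (1 - r)
S_5 = 6(1 - (-1/3)^5) / (1 - (-1/3))
S_5 = 6(1 - (-1/243)) / (4/3)
S_5 = 122/27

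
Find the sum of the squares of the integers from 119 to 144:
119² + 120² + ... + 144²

Use ∑_{k=1}^{n} k² = n(n+1)(2n+1)/6, then subtract the first 118 terms.
∑_{k=1}^{144} k² = 144×145×289/6 = 1005720
∑_{k=1}^{118} k² = 118×119×237/6 = 554659
∑_{k=119}^{144} k² = 1005720 - 554659 = 451061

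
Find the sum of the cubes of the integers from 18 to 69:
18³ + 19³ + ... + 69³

Use ∑_{k=1}^{n} k³ = [n(n+1)/2]², then subtract the first 17 terms.
∑_{k=1}^{69} k³ = [69×70/2]² = 2415² = 5832225
∑_{k=1}^{17} k³ = [17×18/2]² = 153² = 23409
∑_{k=18}^{69} k³ = 5832225 - 23409 = 5808816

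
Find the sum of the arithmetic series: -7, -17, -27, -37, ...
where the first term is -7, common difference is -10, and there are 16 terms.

Sₙ = n/2 × (first + last)
Last term = a + (n-1)d = -7 + (16-1)×(-10) = -157
S_16 = 16/2 × (-7 + (-157))
S_16 = 16/2 × (-164) = -1312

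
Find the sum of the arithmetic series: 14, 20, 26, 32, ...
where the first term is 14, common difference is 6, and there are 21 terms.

Sₙ = n/2 × (first + last)
Last term = a + (n-1)d = 14 + (21-1)×6 = 134
S_21 = 21/2 × (14 + 134)
S_21 = 21/2 × 148 = 1554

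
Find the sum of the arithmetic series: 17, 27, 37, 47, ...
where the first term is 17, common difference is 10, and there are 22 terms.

Sₙ = n/2 × (first + last)
Last term = a + (n-1)d = 17 + (22-1)×10 = 227
S_22 = 22/2 × (17 + 227)
S_22 = 22/2 × 244 = 2684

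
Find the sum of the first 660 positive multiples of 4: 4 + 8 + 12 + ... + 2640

Factor out 4: = 4(1 + 2 + ... + 660) = 4 × n(n+1)/2
= 4 × 660×661/2
= 4 × 218130
= 872520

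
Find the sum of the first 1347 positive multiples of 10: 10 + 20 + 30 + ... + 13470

Factor out 10: = 10(1 + 2 + ... + 1347) = 10 × n(n+1)/2
= 10 × 1347×1348/2
= 10 × 907878
= 9078780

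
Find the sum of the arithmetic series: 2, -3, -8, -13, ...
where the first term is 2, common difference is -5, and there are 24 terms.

Sₙ = n/2 × (first + last)
Last term = a + (n-1)d = 2 + (24-1)×(-5) = -113
S_24 = 24/2 × (2 + (-113))
S_24 = 24/2 × (-111) = -1332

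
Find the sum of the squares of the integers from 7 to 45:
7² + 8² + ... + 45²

Use ∑_{k=1}^{n} k² = n(n+1)(2n+1)/6, then subtract the first 6 terms.
∑_{k=1}^{45} k² = 45×46×91/6 = 31395
∑_{k=1}^{6} k² = 6×7×13/6 = 91
∑_{k=7}^{45} k² = 31395 - 91 = 31304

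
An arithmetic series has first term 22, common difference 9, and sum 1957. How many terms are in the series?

Using S = n/2 × [2a + (n-1)d]
1957 = n/2 × [2(22) + (n-1)(9)]
1957 = n/2 × [44 + 9n - 9]
3914 = n × [35 + 9n]
9n² + (35)n - 3914 = 0
Discriminant: Δ = (35)² - 4(9)(-3914) = 1225 + 140904 = 142129
√Δ = 377
n = [-(35) + √Δ] / (2·9) = (-35 + 377) / 18 = 342 / 18 = 19
(The negative root is discarded since n must be a positive integer.)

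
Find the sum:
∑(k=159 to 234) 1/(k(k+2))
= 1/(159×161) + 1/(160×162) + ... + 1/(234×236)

Partial fractions: 1/(k(k+2)) = (1/2)[1/k - 1/(k+2)]
Telescoping leaves the first two and last two terms:
= (1/2)[1/159 + 1/160 - 1/235 - 1/236]
= 57095/28218048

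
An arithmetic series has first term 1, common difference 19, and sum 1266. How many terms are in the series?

Using S = n/2 × [2a + (n-1)d]
1266 = n/2 × [2(1) + (n-1)(19)]
1266 = n/2 × [2 + 19n - 19]
2532 = n × [-17 + 19n]
19n² + (-17)n - 2532 = 0
Discriminant: Δ = (-17)² - 4(19)(-2532) = 289 + 192432 = 192721
√Δ = 439
n = [-(-17) + √Δ] / (2·19) = (17 + 439) / 38 = 456 / 38 = 12
(The negative root is discarded since n must be a positive integer.)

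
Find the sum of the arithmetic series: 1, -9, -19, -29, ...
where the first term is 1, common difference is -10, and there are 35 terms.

Sₙ = n/2 × (first + last)
Last term = a + (n-1)d = 1 + (35-1)×(-10) = -339
S_35 = 35/2 × (1 + (-339))
S_35 = 35/2 × (-338) = -5915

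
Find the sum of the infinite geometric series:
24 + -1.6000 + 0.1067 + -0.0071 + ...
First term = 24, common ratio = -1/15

For |r| < 1, S = a / (1 - r)
S = 24 / (1 - (-1/15))
S = 24 / (16/15)
S = 45/2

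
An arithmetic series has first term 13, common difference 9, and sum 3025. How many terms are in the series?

Using S = n/2 × [2a + (n-1)d]
3025 = n/2 × [2(13) + (n-1)(9)]
3025 = n/2 × [26 + 9n - 9]
6050 = n × [17 + 9n]
9n² + (17)n - 6050 = 0
Discriminant: Δ = (17)² - 4(9)(-6050) = 289 + 217800 = 218089
√Δ = 467
n = [-(17) + √Δ] / (2·9) = (-17 + 467) / 18 = 450 / 18 = 25
(The negative root is discarded since n must be a positive integer.)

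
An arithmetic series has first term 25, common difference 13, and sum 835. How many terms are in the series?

Using S = n/2 × [2a + (n-1)d]
835 = n/2 × [2(25) + (n-1)(13)]
835 = n/2 × [50 + 13n - 13]
1670 = n × [37 + 13n]
13n² + (37)n - 1670 = 0
Discriminant: Δ = (37)² - 4(13)(-1670) = 1369 + 86840 = 88209
√Δ = 297
n = [-(37) + √Δ] / (2·13) = (-37 + 297) / 26 = 260 / 26 = 10
(The negative root is discarded since n must be a positive integer.)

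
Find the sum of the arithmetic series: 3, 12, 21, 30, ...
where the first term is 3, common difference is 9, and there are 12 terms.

Sₙ = n/2 × (first + last)
Last term = a + (n-1)d = 3 + (12-1)×9 = 102
S_12 = 12/2 × (3 + 102)
S_12 = 12/2 × 105 = 630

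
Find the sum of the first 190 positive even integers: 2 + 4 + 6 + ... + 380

Sum of first n even numbers = n(n+1)
= 190×191
= 36290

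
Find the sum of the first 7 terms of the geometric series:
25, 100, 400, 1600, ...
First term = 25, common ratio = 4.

Sₙ = a(1 - rⁿ) / (1 - r)
S_7 = 25(1 - 4^7) / (1 - 4)
S_7 = 25(1 - 16384) / (-3)
S_7 = 136525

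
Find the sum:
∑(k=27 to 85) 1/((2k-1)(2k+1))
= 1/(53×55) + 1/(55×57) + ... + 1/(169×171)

Partial fractions: 1/((2k-1)(2k+1)) = (1/2)[1/(2k-1) - 1/(2k+1)]
The series telescopes:
= (1/2)[1/53 - 1/171]
= 59/9063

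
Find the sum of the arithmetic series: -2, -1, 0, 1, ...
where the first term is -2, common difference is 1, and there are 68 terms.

Sₙ = n/2 × (first + last)
Last term = a + (n-1)d = -2 + (68-1)×1 = 65
S_68 = 68/2 × (-2 + 65)
S_68 = 68/2 × 63 = 2142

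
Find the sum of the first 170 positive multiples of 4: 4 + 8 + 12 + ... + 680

Factor out 4: = 4(1 + 2 + ... + 170) = 4 × n(n+1)/2
= 4 × 170×171/2
= 4 × 14535
= 58140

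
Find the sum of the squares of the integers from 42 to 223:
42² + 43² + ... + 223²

Use ∑_{k=1}^{n} k² = n(n+1)(2n+1)/6, then subtract the first 41 terms.
∑_{k=1}^{223} k² = 223×224×447/6 = 3721424
∑_{k=1}^{41} k² = 41×42×83/6 = 23821
∑_{k=42}^{223} k² = 3721424 - 23821 = 3697603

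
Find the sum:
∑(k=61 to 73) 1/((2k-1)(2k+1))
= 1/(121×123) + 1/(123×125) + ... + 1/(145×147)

Partial fractions: 1/((2k-1)(2k+1)) = (1/2)[1/(2k-1) - 1/(2k+1)]
The series telescopes:
= (1/2)[1/121 - 1/147]
= 13/17787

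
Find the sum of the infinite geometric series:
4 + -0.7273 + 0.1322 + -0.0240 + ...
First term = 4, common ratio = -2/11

For |r| < 1, S = a / (1 - r)
S = 4 / (1 - (-2/11))
S = 4 / (13/11)
S = 44/13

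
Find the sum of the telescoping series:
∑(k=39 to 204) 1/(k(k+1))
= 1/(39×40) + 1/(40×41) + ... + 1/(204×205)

Partial fractions: 1/(k(k+1)) = 1/k - 1/(k+1)
The series telescopes:
= (1/39 - 1/40) + (1/40 - 1/41) + ... + (1/204 - 1/205)
= 1/39 - 1/205
= 166/7995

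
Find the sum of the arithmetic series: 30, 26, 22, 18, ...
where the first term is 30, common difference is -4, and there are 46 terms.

Sₙ = n/2 × (first + last)
Last term = a + (n-1)d = 30 + (46-1)×(-4) = -150
S_46 = 46/2 × (30 + (-150))
S_46 = 46/2 × (-120) = -2760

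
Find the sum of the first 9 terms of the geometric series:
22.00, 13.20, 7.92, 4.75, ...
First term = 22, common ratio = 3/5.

Sₙ = a(1 - rⁿ) / (1 - r)
S_9 = 22(1 - (3/5)^9) / (1 - (3/5))
S_9 = 22(1 - (19683/1953125)) / (2/5)
S_9 = 21267862/390625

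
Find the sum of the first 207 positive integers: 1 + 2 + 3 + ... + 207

Formula: ∑k = n(n+1)/2
= 207×208/2
= 43056/2
= 21528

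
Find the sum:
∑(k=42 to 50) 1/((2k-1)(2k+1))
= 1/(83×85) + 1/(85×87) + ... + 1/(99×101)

Partial fractions: 1/((2k-1)(2k+1)) = (1/2)[1/(2k-1) - 1/(2k+1)]
The series telescopes:
= (1/2)[1/83 - 1/101]
= 9/8383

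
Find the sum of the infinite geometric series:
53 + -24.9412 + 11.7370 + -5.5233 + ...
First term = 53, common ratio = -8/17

For |r| < 1, S = a / (1 - r)
S = 53 / (1 - (-8/17))
S = 53 / (25/17)
S = 901/25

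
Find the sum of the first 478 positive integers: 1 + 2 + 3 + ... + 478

Formula: ∑k = n(n+1)/2
= 478×479/2
= 228962/2
= 114481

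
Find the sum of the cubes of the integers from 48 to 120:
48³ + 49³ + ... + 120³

Use ∑_{k=1}^{n} k³ = [n(n+1)/2]², then subtract the first 47 terms.
∑_{k=1}^{120} k³ = [120×121/2]² = 7260² = 52707600
∑_{k=1}^{47} k³ = [47×48/2]² = 1128² = 1272384
∑_{k=48}^{120} k³ = 52707600 - 1272384 = 51435216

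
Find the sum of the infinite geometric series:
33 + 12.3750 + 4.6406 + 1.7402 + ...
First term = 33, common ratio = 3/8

For |r| < 1, S = a / (1 - r)
S = 33 / (1 - (3/8))
S = 33 / (5/8)
S = 264/5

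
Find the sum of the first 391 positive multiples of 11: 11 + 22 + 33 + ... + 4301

Factor out 11: = 11(1 + 2 + ... + 391) = 11 × n(n+1)/2
= 11 × 391×392/2
= 11 × 76636
= 842996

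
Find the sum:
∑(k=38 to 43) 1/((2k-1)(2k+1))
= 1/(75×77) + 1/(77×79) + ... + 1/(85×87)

Partial fractions: 1/((2k-1)(2k+1)) = (1/2)[1/(2k-1) - 1/(2k+1)]
The series telescopes:
= (1/2)[1/75 - 1/87]
= 2/2175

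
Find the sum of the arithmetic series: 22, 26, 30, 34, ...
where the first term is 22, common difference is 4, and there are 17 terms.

Sₙ = n/2 × (first + last)
Last term = a + (n-1)d = 22 + (17-1)×4 = 86
S_17 = 17/2 × (22 + 86)
S_17 = 17/2 × 108 = 918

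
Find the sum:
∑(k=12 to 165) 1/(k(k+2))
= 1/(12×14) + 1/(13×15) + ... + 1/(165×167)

Partial fractions: 1/(k(k+2)) = (1/2)[1/k - 1/(k+2)]
Telescoping leaves the first two and last two terms:
= (1/2)[1/12 + 1/13 - 1/166 - 1/167]
= 320551/4324632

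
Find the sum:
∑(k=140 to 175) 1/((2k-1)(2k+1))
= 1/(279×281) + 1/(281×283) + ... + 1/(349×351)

Partial fractions: 1/((2k-1)(2k+1)) = (1/2)[1/(2k-1) - 1/(2k+1)]
The series telescopes:
= (1/2)[1/279 - 1/351]
= 4/10881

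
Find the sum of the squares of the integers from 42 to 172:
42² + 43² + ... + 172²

Use ∑_{k=1}^{n} k² = n(n+1)(2n+1)/6, then subtract the first 41 terms.
∑_{k=1}^{172} k² = 172×173×345/6 = 1710970
∑_{k=1}^{41} k² = 41×42×83/6 = 23821
∑_{k=42}^{172} k² = 1710970 - 23821 = 1687149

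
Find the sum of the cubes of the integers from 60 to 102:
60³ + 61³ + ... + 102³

Use ∑_{k=1}^{n} k³ = [n(n+1)/2]², then subtract the first 59 terms.
∑_{k=1}^{102} k³ = [102×103/2]² = 5253² = 27594009
∑_{k=1}^{59} k³ = [59×60/2]² = 1770² = 3132900
∑_{k=60}^{102} k³ = 27594009 - 3132900 = 24461109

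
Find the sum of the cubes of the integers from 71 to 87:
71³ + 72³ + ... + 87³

Use ∑_{k=1}^{n} k³ = [n(n+1)/2]², then subtract the first 70 terms.
∑_{k=1}^{87} k³ = [87×88/2]² = 3828² = 14653584
∑_{k=1}^{70} k³ = [70×71/2]² = 2485² = 6175225
∑_{k=71}^{87} k³ = 14653584 - 6175225 = 8478359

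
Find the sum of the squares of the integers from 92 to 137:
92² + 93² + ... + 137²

Use ∑_{k=1}^{n} k² = n(n+1)(2n+1)/6, then subtract the first 91 terms.
∑_{k=1}^{137} k² = 137×138×275/6 = 866525
∑_{k=1}^{91} k² = 91×92×183/6 = 255346
∑_{k=92}^{137} k² = 866525 - 255346 = 611179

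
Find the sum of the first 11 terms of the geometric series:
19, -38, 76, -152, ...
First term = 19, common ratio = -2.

Sₙ = a(1 - rⁿ) / (1 - r)
S_11 = 19(1 - (-2)^11) / (1 - (-2))
S_11 = 19(1 - (-2048)) / (3)
S_11 = 12977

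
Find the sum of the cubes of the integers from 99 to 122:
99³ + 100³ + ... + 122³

Use ∑_{k=1}^{n} k³ = [n(n+1)/2]², then subtract the first 98 terms.
∑_{k=1}^{122} k³ = [122×123/2]² = 7503² = 56295009
∑_{k=1}^{98} k³ = [98×99/2]² = 4851² = 23532201
∑_{k=99}^{122} k³ = 56295009 - 23532201 = 32762808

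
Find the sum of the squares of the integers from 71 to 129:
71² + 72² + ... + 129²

Use ∑_{k=1}^{n} k² = n(n+1)(2n+1)/6, then subtract the first 70 terms.
∑_{k=1}^{129} k² = 129×130×259/6 = 723905
∑_{k=1}^{70} k² = 70×71×141/6 = 116795
∑_{k=71}^{129} k² = 723905 - 116795 = 607110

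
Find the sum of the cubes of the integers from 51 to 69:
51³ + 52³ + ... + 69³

Use ∑_{k=1}^{n} k³ = [n(n+1)/2]², then subtract the first 50 terms.
∑_{k=1}^{69} k³ = [69×70/2]² = 2415² = 5832225
∑_{k=1}^{50} k³ = [50×51/2]² = 1275² = 1625625
∑_{k=51}^{69} k³ = 5832225 - 1625625 = 4206600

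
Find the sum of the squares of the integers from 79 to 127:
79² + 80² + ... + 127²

Use ∑_{k=1}^{n} k² = n(n+1)(2n+1)/6, then subtract the first 78 terms.
∑_{k=1}^{127} k² = 127×128×255/6 = 690880
∑_{k=1}^{78} k² = 78×79×157/6 = 161239
∑_{k=79}^{127} k² = 690880 - 161239 = 529641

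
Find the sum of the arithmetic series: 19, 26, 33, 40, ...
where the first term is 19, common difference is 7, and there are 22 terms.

Sₙ = n/2 × (first + last)
Last term = a + (n-1)d = 19 + (22-1)×7 = 166
S_22 = 22/2 × (19 + 166)
S_22 = 22/2 × 185 = 2035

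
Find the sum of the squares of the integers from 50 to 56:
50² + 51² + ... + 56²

Use ∑_{k=1}^{n} k² = n(n+1)(2n+1)/6, then subtract the first 49 terms.
∑_{k=1}^{56} k² = 56×57×113/6 = 60116
∑_{k=1}^{49} k² = 49×50×99/6 = 40425
∑_{k=50}^{56} k² = 60116 - 40425 = 19691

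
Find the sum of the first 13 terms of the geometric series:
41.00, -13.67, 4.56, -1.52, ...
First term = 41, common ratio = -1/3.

Sₙ = a(1 - rⁿ) / (1 - r)
S_13 = 41(1 - (-1/3)^13) / (1 - (-1/3))
S_13 = 41(1 - (-1/1594323)) / (4/3)
S_13 = 16341821/531441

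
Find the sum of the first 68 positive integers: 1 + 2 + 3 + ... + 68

Formula: ∑k = n(n+1)/2
= 68×69/2
= 4692/2
= 2346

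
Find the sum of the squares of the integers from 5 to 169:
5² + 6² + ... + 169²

Use ∑_{k=1}^{n} k² = n(n+1)(2n+1)/6, then subtract the first 4 terms.
∑_{k=1}^{169} k² = 169×170×339/6 = 1623245
∑_{k=1}^{4} k² = 4×5×9/6 = 30
∑_{k=5}^{169} k² = 1623245 - 30 = 1623215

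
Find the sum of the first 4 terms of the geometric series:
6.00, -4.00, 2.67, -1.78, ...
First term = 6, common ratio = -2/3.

Sₙ = a(1 - rⁿ) / (1 - r)
S_4 = 6(1 - (-2/3)^4) / (1 - (-2/3))
S_4 = 6(1 - (16/81)) / (5/3)
S_4 = 26/9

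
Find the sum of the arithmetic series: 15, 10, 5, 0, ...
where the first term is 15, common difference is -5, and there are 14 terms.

Sₙ = n/2 × (first + last)
Last term = a + (n-1)d = 15 + (14-1)×(-5) = -50
S_14 = 14/2 × (15 + (-50))
S_14 = 14/2 × (-35) = -245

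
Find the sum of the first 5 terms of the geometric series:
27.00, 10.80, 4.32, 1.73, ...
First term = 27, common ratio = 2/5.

Sₙ = a(1 - rⁿ) / (1 - r)
S_5 = 27(1 - (2/5)^5) / (1 - (2/5))
S_5 = 27(1 - (32/3125)) / (3/5)
S_5 = 27837/625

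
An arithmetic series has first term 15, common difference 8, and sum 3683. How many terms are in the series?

Using S = n/2 × [2a + (n-1)d]
3683 = n/2 × [2(15) + (n-1)(8)]
3683 = n/2 × [30 + 8n - 8]
7366 = n × [22 + 8n]
8n² + (22)n - 7366 = 0
Discriminant: Δ = (22)² - 4(8)(-7366) = 484 + 235712 = 236196
√Δ = 486
n = [-(22) + √Δ] / (2·8) = (-22 + 486) / 16 = 464 / 16 = 29
(The negative root is discarded since n must be a positive integer.)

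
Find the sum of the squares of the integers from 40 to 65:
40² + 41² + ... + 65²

Use ∑_{k=1}^{n} k² = n(n+1)(2n+1)/6, then subtract the first 39 terms.
∑_{k=1}^{65} k² = 65×66×131/6 = 93665
∑_{k=1}^{39} k² = 39×40×79/6 = 20540
∑_{k=40}^{65} k² = 93665 - 20540 = 73125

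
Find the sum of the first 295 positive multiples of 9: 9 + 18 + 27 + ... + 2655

Factor out 9: = 9(1 + 2 + ... + 295) = 9 × n(n+1)/2
= 9 × 295×296/2
= 9 × 43660
= 392940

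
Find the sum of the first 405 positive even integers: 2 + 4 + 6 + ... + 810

Sum of first n even numbers = n(n+1)
= 405×406
= 164430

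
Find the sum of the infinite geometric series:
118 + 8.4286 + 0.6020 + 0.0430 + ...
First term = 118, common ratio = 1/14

For |r| < 1, S = a / (1 - r)
S = 118 / (1 - (1/14))
S = 118 / (13/14)
S = 1652/13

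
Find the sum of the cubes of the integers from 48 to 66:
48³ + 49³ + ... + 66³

Use ∑_{k=1}^{n} k³ = [n(n+1)/2]², then subtract the first 47 terms.
∑_{k=1}^{66} k³ = [66×67/2]² = 2211² = 4888521
∑_{k=1}^{47} k³ = [47×48/2]² = 1128² = 1272384
∑_{k=48}^{66} k³ = 4888521 - 1272384 = 3616137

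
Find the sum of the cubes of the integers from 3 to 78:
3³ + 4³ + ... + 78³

Use ∑_{k=1}^{n} k³ = [n(n+1)/2]², then subtract the first 2 terms.
∑_{k=1}^{78} k³ = [78×79/2]² = 3081² = 9492561
∑_{k=1}^{2} k³ = [2×3/2]² = 3² = 9
∑_{k=3}^{78} k³ = 9492561 - 9 = 9492552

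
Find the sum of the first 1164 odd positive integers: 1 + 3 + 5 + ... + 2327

Sum of first n odd numbers = n²
= 1164²
= 1354896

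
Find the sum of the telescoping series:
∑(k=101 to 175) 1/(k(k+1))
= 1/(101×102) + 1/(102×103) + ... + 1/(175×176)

Partial fractions: 1/(k(k+1)) = 1/k - 1/(k+1)
The series telescopes:
= (1/101 - 1/102) + (1/102 - 1/103) + ... + (1/175 - 1/176)
= 1/101 - 1/176
= 75/17776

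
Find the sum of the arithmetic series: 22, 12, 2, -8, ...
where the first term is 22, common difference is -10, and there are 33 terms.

Sₙ = n/2 × (first + last)
Last term = a + (n-1)d = 22 + (33-1)×(-10) = -298
S_33 = 33/2 × (22 + (-298))
S_33 = 33/2 × (-276) = -4554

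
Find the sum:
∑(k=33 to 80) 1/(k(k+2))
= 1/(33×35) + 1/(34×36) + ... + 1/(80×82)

Partial fractions: 1/(k(k+2)) = (1/2)[1/k - 1/(k+2)]
Telescoping leaves the first two and last two terms:
= (1/2)[1/33 + 1/34 - 1/81 - 1/82]
= 10922/621027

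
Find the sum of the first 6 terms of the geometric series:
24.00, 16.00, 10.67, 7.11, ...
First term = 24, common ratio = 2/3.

Sₙ = a(1 - rⁿ) / (1 - r)
S_6 = 24(1 - (2/3)^6) / (1 - (2/3))
S_6 = 24(1 - (64/729)) / (1/3)
S_6 = 5320/81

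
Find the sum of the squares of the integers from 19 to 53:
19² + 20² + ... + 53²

Use ∑_{k=1}^{n} k² = n(n+1)(2n+1)/6, then subtract the first 18 terms.
∑_{k=1}^{53} k² = 53×54×107/6 = 51039
∑_{k=1}^{18} k² = 18×19×37/6 = 2109
∑_{k=19}^{53} k² = 51039 - 2109 = 48930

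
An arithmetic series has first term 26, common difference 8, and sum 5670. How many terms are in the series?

Using S = n/2 × [2a + (n-1)d]
5670 = n/2 × [2(26) + (n-1)(8)]
5670 = n/2 × [52 + 8n - 8]
11340 = n × [44 + 8n]
8n² + (44)n - 11340 = 0
Discriminant: Δ = (44)² - 4(8)(-11340) = 1936 + 362880 = 364816
√Δ = 604
n = [-(44) + √Δ] / (2·8) = (-44 + 604) / 16 = 560 / 16 = 35
(The negative root is discarded since n must be a positive integer.)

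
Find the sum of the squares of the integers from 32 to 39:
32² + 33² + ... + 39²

Use ∑_{k=1}^{n} k² = n(n+1)(2n+1)/6, then subtract the first 31 terms.
∑_{k=1}^{39} k² = 39×40×79/6 = 20540
∑_{k=1}^{31} k² = 31×32×63/6 = 10416
∑_{k=32}^{39} k² = 20540 - 10416 = 10124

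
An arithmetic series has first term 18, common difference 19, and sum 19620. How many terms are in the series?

Using S = n/2 × [2a + (n-1)d]
19620 = n/2 × [2(18) + (n-1)(19)]
19620 = n/2 × [36 + 19n - 19]
39240 = n × [17 + 19n]
19n² + (17)n - 39240 = 0
Discriminant: Δ = (17)² - 4(19)(-39240) = 289 + 2982240 = 2982529
√Δ = 1727
n = [-(17) + √Δ] / (2·19) = (-17 + 1727) / 38 = 1710 / 38 = 45
(The negative root is discarded since n must be a positive integer.)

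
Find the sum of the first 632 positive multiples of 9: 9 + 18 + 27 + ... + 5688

Factor out 9: = 9(1 + 2 + ... + 632) = 9 × n(n+1)/2
= 9 × 632×633/2
= 9 × 200028
= 1800252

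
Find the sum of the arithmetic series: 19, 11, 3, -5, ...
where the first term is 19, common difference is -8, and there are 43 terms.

Sₙ = n/2 × (first + last)
Last term = a + (n-1)d = 19 + (43-1)×(-8) = -317
S_43 = 43/2 × (19 + (-317))
S_43 = 43/2 × (-298) = -6407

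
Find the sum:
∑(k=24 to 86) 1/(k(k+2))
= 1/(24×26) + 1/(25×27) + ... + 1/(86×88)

Partial fractions: 1/(k(k+2)) = (1/2)[1/k - 1/(k+2)]
Telescoping leaves the first two and last two terms:
= (1/2)[1/24 + 1/25 - 1/87 - 1/88]
= 469/15950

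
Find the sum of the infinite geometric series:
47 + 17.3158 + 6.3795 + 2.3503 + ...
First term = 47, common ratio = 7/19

For |r| < 1, S = a / (1 - r)
S = 47 / (1 - (7/19))
S = 47 / (12/19)
S = 893/12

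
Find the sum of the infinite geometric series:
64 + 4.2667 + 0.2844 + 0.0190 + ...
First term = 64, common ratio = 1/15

For |r| < 1, S = a / (1 - r)
S = 64 / (1 - (1/15))
S = 64 / (14/15)
S = 480/7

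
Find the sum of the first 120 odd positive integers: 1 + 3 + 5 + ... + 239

Sum of first n odd numbers = n²
= 120²
= 14400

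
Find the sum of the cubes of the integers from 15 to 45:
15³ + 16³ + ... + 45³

Use ∑_{k=1}^{n} k³ = [n(n+1)/2]², then subtract the first 14 terms.
∑_{k=1}^{45} k³ = [45×46/2]² = 1035² = 1071225
∑_{k=1}^{14} k³ = [14×15/2]² = 105² = 11025
∑_{k=15}^{45} k³ = 1071225 - 11025 = 1060200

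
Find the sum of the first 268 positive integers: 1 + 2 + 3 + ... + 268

Formula: ∑k = n(n+1)/2
= 268×269/2
= 72092/2
= 36046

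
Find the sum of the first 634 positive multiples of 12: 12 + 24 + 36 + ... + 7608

Factor out 12: = 12(1 + 2 + ... + 634) = 12 × n(n+1)/2
= 12 × 634×635/2
= 12 × 201295
= 2415540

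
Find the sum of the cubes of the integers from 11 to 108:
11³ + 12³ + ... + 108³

Use ∑_{k=1}^{n} k³ = [n(n+1)/2]², then subtract the first 10 terms.
∑_{k=1}^{108} k³ = [108×109/2]² = 5886² = 34644996
∑_{k=1}^{10} k³ = [10×11/2]² = 55² = 3025
∑_{k=11}^{108} k³ = 34644996 - 3025 = 34641971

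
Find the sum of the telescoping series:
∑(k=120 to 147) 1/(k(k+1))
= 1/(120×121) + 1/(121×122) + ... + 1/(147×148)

Partial fractions: 1/(k(k+1)) = 1/k - 1/(k+1)
The series telescopes:
= (1/120 - 1/121) + (1/121 - 1/122) + ... + (1/147 - 1/148)
= 1/120 - 1/148
= 7/4440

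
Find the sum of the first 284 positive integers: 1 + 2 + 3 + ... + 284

Formula: ∑k = n(n+1)/2
= 284×285/2
= 80940/2
= 40470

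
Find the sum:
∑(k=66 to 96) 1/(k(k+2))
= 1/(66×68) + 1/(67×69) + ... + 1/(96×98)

Partial fractions: 1/(k(k+2)) = (1/2)[1/k - 1/(k+2)]
Telescoping leaves the first two and last two terms:
= (1/2)[1/66 + 1/67 - 1/97 - 1/98]
= 50251/10508883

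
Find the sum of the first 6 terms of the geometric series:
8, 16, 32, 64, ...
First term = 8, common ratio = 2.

Sₙ = a(1 - rⁿ) / (1 - r)
S_6 = 8(1 - 2^6) / (1 - 2)
S_6 = 8(1 - 64) / (-1)
S_6 = 504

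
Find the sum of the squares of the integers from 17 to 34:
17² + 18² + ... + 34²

Use ∑_{k=1}^{n} k² = n(n+1)(2n+1)/6, then subtract the first 16 terms.
∑_{k=1}^{34} k² = 34×35×69/6 = 13685
∑_{k=1}^{16} k² = 16×17×33/6 = 1496
∑_{k=17}^{34} k² = 13685 - 1496 = 12189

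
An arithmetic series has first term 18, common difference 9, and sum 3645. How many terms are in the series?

Using S = n/2 × [2a + (n-1)d]
3645 = n/2 × [2(18) + (n-1)(9)]
3645 = n/2 × [36 + 9n - 9]
7290 = n × [27 + 9n]
9n² + (27)n - 7290 = 0
Discriminant: Δ = (27)² - 4(9)(-7290) = 729 + 262440 = 263169
√Δ = 513
n = [-(27) + √Δ] / (2·9) = (-27 + 513) / 18 = 486 / 18 = 27
(The negative root is discarded since n must be a positive integer.)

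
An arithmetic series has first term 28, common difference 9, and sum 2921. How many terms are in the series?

Using S = n/2 × [2a + (n-1)d]
2921 = n/2 × [2(28) + (n-1)(9)]
2921 = n/2 × [56 + 9n - 9]
5842 = n × [47 + 9n]
9n² + (47)n - 5842 = 0
Discriminant: Δ = (47)² - 4(9)(-5842) = 2209 + 210312 = 212521
√Δ = 461
n = [-(47) + √Δ] / (2·9) = (-47 + 461) / 18 = 414 / 18 = 23
(The negative root is discarded since n must be a positive integer.)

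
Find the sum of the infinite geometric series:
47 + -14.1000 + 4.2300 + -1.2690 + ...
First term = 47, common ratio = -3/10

For |r| < 1, S = a / (1 - r)
S = 47 / (1 - (-3/10))
S = 47 / (13/10)
S = 470/13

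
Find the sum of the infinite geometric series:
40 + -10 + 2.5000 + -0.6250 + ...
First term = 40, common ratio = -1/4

For |r| < 1, S = a / (1 - r)
S = 40 / (1 - (-1/4))
S = 40 / (5/4)
S = 32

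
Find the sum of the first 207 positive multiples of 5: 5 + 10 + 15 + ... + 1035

Factor out 5: = 5(1 + 2 + ... + 207) = 5 × n(n+1)/2
= 5 × 207×208/2
= 5 × 21528
= 107640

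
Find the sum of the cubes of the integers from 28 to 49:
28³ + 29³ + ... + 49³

Use ∑_{k=1}^{n} k³ = [n(n+1)/2]², then subtract the first 27 terms.
∑_{k=1}^{49} k³ = [49×50/2]² = 1225² = 1500625
∑_{k=1}^{27} k³ = [27×28/2]² = 378² = 142884
∑_{k=28}^{49} k³ = 1500625 - 142884 = 1357741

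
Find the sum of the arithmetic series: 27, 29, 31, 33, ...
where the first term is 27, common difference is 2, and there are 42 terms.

Sₙ = n/2 × (first + last)
Last term = a + (n-1)d = 27 + (42-1)×2 = 109
S_42 = 42/2 × (27 + 109)
S_42 = 42/2 × 136 = 2856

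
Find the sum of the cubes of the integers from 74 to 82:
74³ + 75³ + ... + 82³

Use ∑_{k=1}^{n} k³ = [n(n+1)/2]², then subtract the first 73 terms.
∑_{k=1}^{82} k³ = [82×83/2]² = 3403² = 11580409
∑_{k=1}^{73} k³ = [73×74/2]² = 2701² = 7295401
∑_{k=74}^{82} k³ = 11580409 - 7295401 = 4285008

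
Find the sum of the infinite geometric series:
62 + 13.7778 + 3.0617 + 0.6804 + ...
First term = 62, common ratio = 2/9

For |r| < 1, S = a / (1 - r)
S = 62 / (1 - (2/9))
S = 62 / (7/9)
S = 558/7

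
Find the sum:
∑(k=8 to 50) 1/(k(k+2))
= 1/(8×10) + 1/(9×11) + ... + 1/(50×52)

Partial fractions: 1/(k(k+2)) = (1/2)[1/k - 1/(k+2)]
Telescoping leaves the first two and last two terms:
= (1/2)[1/8 + 1/9 - 1/51 - 1/52]
= 3139/31824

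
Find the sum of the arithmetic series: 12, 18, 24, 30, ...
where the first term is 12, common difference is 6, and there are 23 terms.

Sₙ = n/2 × (first + last)
Last term = a + (n-1)d = 12 + (23-1)×6 = 144
S_23 = 23/2 × (12 + 144)
S_23 = 23/2 × 156 = 1794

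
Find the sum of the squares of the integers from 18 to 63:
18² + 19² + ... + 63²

Use ∑_{k=1}^{n} k² = n(n+1)(2n+1)/6, then subtract the first 17 terms.
∑_{k=1}^{63} k² = 63×64×127/6 = 85344
∑_{k=1}^{17} k² = 17×18×35/6 = 1785
∑_{k=18}^{63} k² = 85344 - 1785 = 83559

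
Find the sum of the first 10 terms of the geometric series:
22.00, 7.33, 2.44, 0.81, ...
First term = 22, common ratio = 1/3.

Sₙ = a(1 - rⁿ) / (1 - r)
S_10 = 22(1 - (1/3)^10) / (1 - (1/3))
S_10 = 22(1 - (1/59049)) / (2/3)
S_10 = 649528/19683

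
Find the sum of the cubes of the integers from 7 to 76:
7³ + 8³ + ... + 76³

Use ∑_{k=1}^{n} k³ = [n(n+1)/2]², then subtract the first 6 terms.
∑_{k=1}^{76} k³ = [76×77/2]² = 2926² = 8561476
∑_{k=1}^{6} k³ = [6×7/2]² = 21² = 441
∑_{k=7}^{76} k³ = 8561476 - 441 = 8561035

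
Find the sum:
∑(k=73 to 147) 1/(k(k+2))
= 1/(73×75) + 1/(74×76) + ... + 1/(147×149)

Partial fractions: 1/(k(k+2)) = (1/2)[1/k - 1/(k+2)]
Telescoping leaves the first two and last two terms:
= (1/2)[1/73 + 1/74 - 1/148 - 1/149]
= 22125/3219592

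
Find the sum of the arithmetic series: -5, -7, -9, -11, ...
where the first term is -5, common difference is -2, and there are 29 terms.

Sₙ = n/2 × (first + last)
Last term = a + (n-1)d = -5 + (29-1)×(-2) = -61
S_29 = 29/2 × (-5 + (-61))
S_29 = 29/2 × (-66) = -957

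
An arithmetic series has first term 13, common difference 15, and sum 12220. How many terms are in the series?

Using S = n/2 × [2a + (n-1)d]
12220 = n/2 × [2(13) + (n-1)(15)]
12220 = n/2 × [26 + 15n - 15]
24440 = n × [11 + 15n]
15n² + (11)n - 24440 = 0
Discriminant: Δ = (11)² - 4(15)(-24440) = 121 + 1466400 = 1466521
√Δ = 1211
n = [-(11) + √Δ] / (2·15) = (-11 + 1211) / 30 = 1200 / 30 = 40
(The negative root is discarded since n must be a positive integer.)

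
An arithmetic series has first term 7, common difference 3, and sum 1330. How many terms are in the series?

Using S = n/2 × [2a + (n-1)d]
1330 = n/2 × [2(7) + (n-1)(3)]
1330 = n/2 × [14 + 3n - 3]
2660 = n × [11 + 3n]
3n² + (11)n - 2660 = 0
Discriminant: Δ = (11)² - 4(3)(-2660) = 121 + 31920 = 32041
√Δ = 179
n = [-(11) + √Δ] / (2·3) = (-11 + 179) / 6 = 168 / 6 = 28
(The negative root is discarded since n must be a positive integer.)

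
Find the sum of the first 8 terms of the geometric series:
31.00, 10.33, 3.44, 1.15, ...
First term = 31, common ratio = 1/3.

Sₙ = a(1 - rⁿ) / (1 - r)
S_8 = 31(1 - (1/3)^8) / (1 - (1/3))
S_8 = 31(1 - (1/6561)) / (2/3)
S_8 = 101680/2187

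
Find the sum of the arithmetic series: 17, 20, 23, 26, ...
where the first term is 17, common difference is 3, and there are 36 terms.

Sₙ = n/2 × (first + last)
Last term = a + (n-1)d = 17 + (36-1)×3 = 122
S_36 = 36/2 × (17 + 122)
S_36 = 36/2 × 139 = 2502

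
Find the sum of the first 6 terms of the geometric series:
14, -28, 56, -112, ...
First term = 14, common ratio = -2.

Sₙ = a(1 - rⁿ) / (1 - r)
S_6 = 14(1 - (-2)^6) / (1 - (-2))
S_6 = 14(1 - 64) / (3)
S_6 = -294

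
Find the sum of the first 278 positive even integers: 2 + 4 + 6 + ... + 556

Sum of first n even numbers = n(n+1)
= 278×279
= 77562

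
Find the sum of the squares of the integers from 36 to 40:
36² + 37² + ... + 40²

Use ∑_{k=1}^{n} k² = n(n+1)(2n+1)/6, then subtract the first 35 terms.
∑_{k=1}^{40} k² = 40×41×81/6 = 22140
∑_{k=1}^{35} k² = 35×36×71/6 = 14910
∑_{k=36}^{40} k² = 22140 - 14910 = 7230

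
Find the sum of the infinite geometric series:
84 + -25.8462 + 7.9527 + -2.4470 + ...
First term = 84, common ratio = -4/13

For |r| < 1, S = a / (1 - r)
S = 84 / (1 - (-4/13))
S = 84 / (17/13)
S = 1092/17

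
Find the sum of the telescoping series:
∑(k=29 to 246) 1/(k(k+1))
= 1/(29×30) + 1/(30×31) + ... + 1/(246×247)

Partial fractions: 1/(k(k+1)) = 1/k - 1/(k+1)
The series telescopes:
= (1/29 - 1/30) + (1/30 - 1/31) + ... + (1/246 - 1/247)
= 1/29 - 1/247
= 218/7163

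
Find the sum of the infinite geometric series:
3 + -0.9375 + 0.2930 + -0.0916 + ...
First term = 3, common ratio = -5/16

For |r| < 1, S = a / (1 - r)
S = 3 / (1 - (-5/16))
S = 3 / (21/16)
S = 16/7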